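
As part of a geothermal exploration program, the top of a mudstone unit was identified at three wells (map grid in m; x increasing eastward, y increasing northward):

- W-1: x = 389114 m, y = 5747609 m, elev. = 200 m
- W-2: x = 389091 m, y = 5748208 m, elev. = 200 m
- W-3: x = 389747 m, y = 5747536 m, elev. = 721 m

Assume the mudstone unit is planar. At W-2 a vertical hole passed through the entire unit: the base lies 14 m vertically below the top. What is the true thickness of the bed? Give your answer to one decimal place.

10.8 m

Let the plane be z = a·x + b·y + c.
W-2−W-1: −23a + 599b = 0;  W-3−W-1: 633a − 73b = 521.
Solving gives a = 0.82673, b = 0.03174.
|∇z| = √(a²+b²) = 0.82733, so dip δ = arctan(0.82733) = 39.60°.
True thickness = vertical thickness × cos δ = 14 × cos 39.60° = 10.8 m.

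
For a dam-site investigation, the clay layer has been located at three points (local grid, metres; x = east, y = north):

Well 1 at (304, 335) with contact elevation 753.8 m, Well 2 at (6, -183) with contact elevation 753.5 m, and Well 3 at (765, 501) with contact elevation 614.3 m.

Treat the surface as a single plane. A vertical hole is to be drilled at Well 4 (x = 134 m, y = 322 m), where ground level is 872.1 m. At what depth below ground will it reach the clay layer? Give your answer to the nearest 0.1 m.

56.2 m

Let the plane be z = a·x + b·y + c.
Well 2−Well 1: −298a − 518b = −0.3;  Well 3−Well 1: 461a + 166b = −139.5.
Solving gives a = −0.38193, b = 0.22030.
Then c = 753.8 − a·304 − b·335 = 796.11.
At (134, 322): z_contact = −51.18 + 70.94 + 796.11 = 815.86 m.
Depth below ground = 872.1 − 815.86 = 56.2 m.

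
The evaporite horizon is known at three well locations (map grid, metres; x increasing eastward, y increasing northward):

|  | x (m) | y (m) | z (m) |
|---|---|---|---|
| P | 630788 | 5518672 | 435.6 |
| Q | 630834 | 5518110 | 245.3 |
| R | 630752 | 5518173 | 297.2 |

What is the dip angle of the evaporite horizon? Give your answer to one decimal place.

Let the plane be z = a·x + b·y + c.
Q−P: 46a − 562b = −190.3;  R−P: −36a − 499b = −138.4.
Solving gives a = −0.39779, b = 0.30605.
Gradient magnitude |∇z| = √(a² + b²) = √(0.15824 + 0.09367) = 0.50190.
True dip = arctan(0.50190) = 26.7°, dipping toward SE (azimuth ≈ 128°).

26.7°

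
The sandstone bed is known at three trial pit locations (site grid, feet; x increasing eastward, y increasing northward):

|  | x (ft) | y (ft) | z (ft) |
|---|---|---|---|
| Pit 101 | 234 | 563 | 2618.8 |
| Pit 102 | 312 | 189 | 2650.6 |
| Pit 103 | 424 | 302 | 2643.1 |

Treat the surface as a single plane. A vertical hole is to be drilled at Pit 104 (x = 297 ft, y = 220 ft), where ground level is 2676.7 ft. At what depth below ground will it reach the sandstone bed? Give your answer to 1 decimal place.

Let the plane be z = a·x + b·y + c.
Pit 102−Pit 101: 78a − 374b = 31.8;  Pit 103−Pit 101: 190a − 261b = 24.3.
Solving gives a = 0.01555, b = −0.08178.
Then c = 2618.8 − a·234 − b·563 = 2661.21.
At (297, 220): z_contact = 4.62 − 17.99 + 2661.21 = 2647.83 ft.
Depth below ground = 2676.7 − 2647.83 = 28.9 ft.

28.9 ft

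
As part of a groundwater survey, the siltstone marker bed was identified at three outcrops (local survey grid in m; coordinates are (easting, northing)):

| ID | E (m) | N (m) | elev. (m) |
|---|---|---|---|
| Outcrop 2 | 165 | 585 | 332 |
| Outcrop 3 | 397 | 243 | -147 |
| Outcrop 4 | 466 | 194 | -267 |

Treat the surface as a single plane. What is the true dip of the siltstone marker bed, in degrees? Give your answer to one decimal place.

Let the plane be z = a·E + b·N + c.
Outcrop 3−Outcrop 2: 232a − 342b = −479;  Outcrop 4−Outcrop 2: 301a − 391b = −599.
Solving gives a = −1.43655, b = 0.42608.
Gradient magnitude |∇z| = √(a² + b²) = √(2.06367 + 0.18155) = 1.49841.
True dip = arctan(1.49841) = 56.3°, dipping toward ESE (azimuth ≈ 107°).

56.3°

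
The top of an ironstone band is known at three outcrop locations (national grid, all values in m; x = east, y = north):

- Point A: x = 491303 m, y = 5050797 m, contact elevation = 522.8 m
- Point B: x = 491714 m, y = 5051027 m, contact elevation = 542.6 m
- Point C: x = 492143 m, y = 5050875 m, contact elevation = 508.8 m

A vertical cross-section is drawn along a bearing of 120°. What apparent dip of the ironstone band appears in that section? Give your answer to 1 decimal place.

5.4°

Let the plane be z = a·x + b·y + c.
Point B−Point A: 411a + 230b = 19.8;  Point C−Point A: 840a + 78b = −14.
Solving gives a = −0.02957, b = 0.13892.
Unit vector along 120° is (sin 120°, cos 120°) = (0.8660, -0.5000).
Slope in that direction = a·(0.8660) + b·(-0.5000) = −0.09507.
Apparent dip = arctan|0.09507| = 5.4° (true dip is 8.1°, so apparent ≤ true as expected).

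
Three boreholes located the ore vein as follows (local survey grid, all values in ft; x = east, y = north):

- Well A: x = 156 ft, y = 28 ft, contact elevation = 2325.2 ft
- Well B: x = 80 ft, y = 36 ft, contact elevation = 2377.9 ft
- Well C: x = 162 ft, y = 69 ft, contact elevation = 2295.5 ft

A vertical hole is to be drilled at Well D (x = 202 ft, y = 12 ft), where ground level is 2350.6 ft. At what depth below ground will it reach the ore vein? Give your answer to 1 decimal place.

50.5 ft

Two edge vectors: Well A→Well B = (-76, 8, 52.7), Well A→Well C = (6, 41, -29.7).
Normal n = (Well A→Well B) × (Well A→Well C) = (-2398.3, -1941, -3164).
So ∂z/∂x = −n_x/n_z = −0.75800 and ∂z/∂y = −n_y/n_z = −0.61346.
Intercept c from Well A: 2325.2 + 118.25 + 17.18 = 2460.62.
At (202, 12): z_contact = −153.12 − 7.36 + 2460.62 = 2300.15 ft.
Depth below ground = 2350.6 − 2300.15 = 50.5 ft.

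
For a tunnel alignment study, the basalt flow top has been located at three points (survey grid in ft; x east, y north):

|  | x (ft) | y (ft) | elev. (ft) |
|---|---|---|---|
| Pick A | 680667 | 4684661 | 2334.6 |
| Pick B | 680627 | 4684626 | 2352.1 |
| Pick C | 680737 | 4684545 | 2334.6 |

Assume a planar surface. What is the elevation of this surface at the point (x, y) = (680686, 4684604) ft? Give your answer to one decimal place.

Two edge vectors: Pick A→Pick B = (-40, -35, 17.5), Pick A→Pick C = (70, -116, 0).
Normal n = (Pick A→Pick B) × (Pick A→Pick C) = (2030, 1225, 7090).
So ∂z/∂x = −n_x/n_z = −0.286318759 and ∂z/∂y = −n_y/n_z = −0.172778561.
Intercept c from Pick A: 2334.6 + 194887.73 + 809408.99 = 1006631.32.
At (680686, 4684604): z = −194893.2 − 809399.1 + 1006631.32 = 2339.0 ft.

2339.0 ft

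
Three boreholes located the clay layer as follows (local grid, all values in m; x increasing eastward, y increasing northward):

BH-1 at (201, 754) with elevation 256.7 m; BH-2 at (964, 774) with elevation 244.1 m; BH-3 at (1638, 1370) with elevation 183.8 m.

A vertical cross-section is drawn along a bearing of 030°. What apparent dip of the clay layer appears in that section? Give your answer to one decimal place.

Let the plane be z = a·x + b·y + c.
BH-2−BH-1: 763a + 20b = −12.6;  BH-3−BH-1: 1437a + 616b = −72.9.
Solving gives a = −0.01429, b = −0.08502.
Unit vector along 030° is (sin 30°, cos 30°) = (0.5000, 0.8660).
Slope in that direction = a·(0.5000) + b·(0.8660) = −0.08077.
Apparent dip = arctan|0.08077| = 4.6° (true dip is 4.9°, so apparent ≤ true as expected).

4.6°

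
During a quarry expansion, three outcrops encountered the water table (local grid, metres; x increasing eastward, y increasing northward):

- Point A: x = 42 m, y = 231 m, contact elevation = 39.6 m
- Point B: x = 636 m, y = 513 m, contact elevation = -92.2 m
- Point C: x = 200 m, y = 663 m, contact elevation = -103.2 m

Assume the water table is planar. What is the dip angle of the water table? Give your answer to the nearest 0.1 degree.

Let the plane be z = a·x + b·y + c.
Point B−Point A: 594a + 282b = −131.8;  Point C−Point A: 158a + 432b = −142.8.
Solving gives a = −0.07860, b = −0.30181.
Gradient magnitude |∇z| = √(a² + b²) = √(0.00618 + 0.09109) = 0.31188.
True dip = arctan(0.31188) = 17.3°, dipping toward NNE (azimuth ≈ 015°).

17.3°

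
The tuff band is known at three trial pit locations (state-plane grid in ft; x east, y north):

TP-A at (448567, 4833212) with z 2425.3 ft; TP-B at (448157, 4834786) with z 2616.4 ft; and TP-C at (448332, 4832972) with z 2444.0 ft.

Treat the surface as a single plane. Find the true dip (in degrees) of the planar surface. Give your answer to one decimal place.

Let the plane be z = a·x + b·y + c.
TP-B−TP-A: −410a + 1574b = 191.1;  TP-C−TP-A: −235a − 240b = 18.7.
Solving gives a = −0.16079, b = 0.07953.
Gradient magnitude |∇z| = √(a² + b²) = √(0.02585 + 0.00632) = 0.17938.
True dip = arctan(0.17938) = 10.2°, dipping toward ESE (azimuth ≈ 116°).

10.2°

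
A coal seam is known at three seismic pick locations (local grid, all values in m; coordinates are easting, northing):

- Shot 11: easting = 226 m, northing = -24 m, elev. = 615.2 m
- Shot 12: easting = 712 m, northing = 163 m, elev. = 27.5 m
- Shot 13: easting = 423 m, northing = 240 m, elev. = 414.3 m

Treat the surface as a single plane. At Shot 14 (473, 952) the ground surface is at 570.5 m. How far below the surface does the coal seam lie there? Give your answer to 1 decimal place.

79.3 m

Let the plane be z = a·easting + b·northing + c.
Shot 12−Shot 11: 486a + 187b = −587.7;  Shot 13−Shot 11: 197a + 264b = −200.9.
Solving gives a = −1.28557, b = 0.19832.
Then c = 615.2 − a·226 − b·-24 = 910.50.
At (473, 952): z_contact = −608.07 + 188.80 + 910.50 = 491.23 m.
Depth below ground = 570.5 − 491.23 = 79.3 m.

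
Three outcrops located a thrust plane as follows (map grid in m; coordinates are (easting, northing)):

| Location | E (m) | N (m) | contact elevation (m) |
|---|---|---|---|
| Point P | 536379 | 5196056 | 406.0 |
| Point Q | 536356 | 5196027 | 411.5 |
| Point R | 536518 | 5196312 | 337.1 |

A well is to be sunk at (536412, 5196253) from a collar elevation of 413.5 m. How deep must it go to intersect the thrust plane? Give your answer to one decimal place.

84.0 m

Two edge vectors: Point P→Point Q = (-23, -29, 5.5), Point P→Point R = (139, 256, -68.9).
Normal n = (Point P→Point Q) × (Point P→Point R) = (590.1, -820.2, -1857).
So ∂z/∂E = −n_x/n_z = 0.317770598 and ∂z/∂N = −n_y/n_z = −0.441680129.
Intercept c from Point P: 406 − 170445.48 + 2294994.69 = 2124955.21.
At (536412, 5196253): z_contact = 170455.96 − 2295081.70 + 2124955.21 = 329.48 m.
Depth below ground = 413.5 − 329.48 = 84.0 m.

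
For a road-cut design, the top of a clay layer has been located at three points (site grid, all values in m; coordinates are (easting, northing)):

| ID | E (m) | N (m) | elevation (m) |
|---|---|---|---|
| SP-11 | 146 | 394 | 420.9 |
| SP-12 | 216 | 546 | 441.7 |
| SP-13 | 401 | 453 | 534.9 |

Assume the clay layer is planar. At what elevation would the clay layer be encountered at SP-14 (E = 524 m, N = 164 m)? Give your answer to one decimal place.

Let the plane be z = a·E + b·N + c.
SP-12−SP-11: 70a + 152b = 20.8;  SP-13−SP-11: 255a + 59b = 114.
Solving gives a = 0.46494, b = −0.07727.
Then c = 420.9 − a·146 − b·394 = 383.47.
At (524, 164): z = 243.6 − 12.7 + 383.47 = 614.4 m.

614.4 m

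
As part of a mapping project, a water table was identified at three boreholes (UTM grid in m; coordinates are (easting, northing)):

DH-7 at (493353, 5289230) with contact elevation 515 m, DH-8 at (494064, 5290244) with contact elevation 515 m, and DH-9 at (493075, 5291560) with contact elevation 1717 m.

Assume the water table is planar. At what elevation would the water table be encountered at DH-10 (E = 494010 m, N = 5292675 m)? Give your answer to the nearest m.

Two edge vectors: DH-7→DH-8 = (711, 1014, 0), DH-7→DH-9 = (-278, 2330, 1202).
Normal n = (DH-7→DH-8) × (DH-7→DH-9) = (1218828, -854622, 1938522).
So ∂z/∂E = −n_x/n_z = −0.62874087 and ∂z/∂N = −n_y/n_z = 0.44086268.
Intercept c from DH-7: 515 + 310191.19 − 2331824.10 = −2021117.91.
At (494010, 5292675): z = −310604.3 + 2333342.9 − 2021117.91 = 1620.7 m.

1621 m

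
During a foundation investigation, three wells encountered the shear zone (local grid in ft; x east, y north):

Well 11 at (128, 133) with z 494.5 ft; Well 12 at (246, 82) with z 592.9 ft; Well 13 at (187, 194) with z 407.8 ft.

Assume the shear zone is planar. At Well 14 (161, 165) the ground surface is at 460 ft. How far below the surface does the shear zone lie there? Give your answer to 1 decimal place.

Let the plane be z = a·x + b·y + c.
Well 12−Well 11: 118a − 51b = 98.4;  Well 13−Well 11: 59a + 61b = −86.7.
Solving gives a = 0.15486, b = −1.57110.
Then c = 494.5 − a·128 − b·133 = 683.63.
At (161, 165): z_contact = 24.93 − 259.23 + 683.63 = 449.34 ft.
Depth below ground = 460 − 449.34 = 10.7 ft.

10.7 ft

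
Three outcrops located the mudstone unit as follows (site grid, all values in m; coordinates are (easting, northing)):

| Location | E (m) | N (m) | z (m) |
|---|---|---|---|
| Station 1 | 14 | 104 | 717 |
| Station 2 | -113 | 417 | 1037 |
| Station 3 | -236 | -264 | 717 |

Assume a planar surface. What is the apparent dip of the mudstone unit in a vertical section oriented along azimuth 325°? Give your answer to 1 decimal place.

Let the plane be z = a·E + b·N + c.
Station 2−Station 1: −127a + 313b = 320;  Station 3−Station 1: −250a − 368b = 0.
Solving gives a = −0.94219, b = 0.64007.
Unit vector along 325° is (sin 325°, cos 325°) = (-0.5736, 0.8192).
Slope in that direction = a·(-0.5736) + b·(0.8192) = 1.06473.
Apparent dip = arctan|1.06473| = 46.8° (true dip is 48.7°, so apparent ≤ true as expected).

46.8°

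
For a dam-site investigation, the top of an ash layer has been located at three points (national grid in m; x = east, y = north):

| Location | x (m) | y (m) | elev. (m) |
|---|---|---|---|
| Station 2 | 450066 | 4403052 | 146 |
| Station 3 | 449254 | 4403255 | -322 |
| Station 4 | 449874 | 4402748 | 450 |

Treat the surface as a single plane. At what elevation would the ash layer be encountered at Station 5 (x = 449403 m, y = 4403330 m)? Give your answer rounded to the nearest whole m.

Two edge vectors: Station 2→Station 3 = (-812, 203, -468), Station 2→Station 4 = (-192, -304, 304).
Normal n = (Station 2→Station 3) × (Station 2→Station 4) = (-80560, 336704, 285824).
So ∂z/∂x = −n_x/n_z = 0.28185177 and ∂z/∂y = −n_y/n_z = −1.17801164.
Intercept c from Station 2: 146 − 126851.90 + 5186846.52 = 5060140.62.
At (449403, 4403330): z = 126665.0 − 5187174.0 + 5060140.62 = -368.4 m.

-368 m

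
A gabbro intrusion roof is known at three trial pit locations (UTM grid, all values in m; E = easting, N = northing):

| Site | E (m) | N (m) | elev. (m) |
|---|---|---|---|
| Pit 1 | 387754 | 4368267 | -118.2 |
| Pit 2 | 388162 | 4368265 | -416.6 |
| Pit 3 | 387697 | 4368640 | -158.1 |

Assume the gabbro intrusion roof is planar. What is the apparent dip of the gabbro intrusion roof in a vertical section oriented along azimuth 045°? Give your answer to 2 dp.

33.93°

Two edge vectors: Pit 1→Pit 2 = (408, -2, -298.4), Pit 1→Pit 3 = (-57, 373, -39.9).
Normal n = (Pit 1→Pit 2) × (Pit 1→Pit 3) = (111383, 33288, 152070).
So ∂z/∂E = −n_x/n_z = −0.73245 and ∂z/∂N = −n_y/n_z = −0.21890.
Unit vector along 045° is (sin 45°, cos 45°) = (0.7071, 0.7071).
Slope in that direction = a·(0.7071) + b·(0.7071) = −0.67270.
Apparent dip = arctan|0.67270| = 33.93° (true dip is 37.4°, so apparent ≤ true as expected).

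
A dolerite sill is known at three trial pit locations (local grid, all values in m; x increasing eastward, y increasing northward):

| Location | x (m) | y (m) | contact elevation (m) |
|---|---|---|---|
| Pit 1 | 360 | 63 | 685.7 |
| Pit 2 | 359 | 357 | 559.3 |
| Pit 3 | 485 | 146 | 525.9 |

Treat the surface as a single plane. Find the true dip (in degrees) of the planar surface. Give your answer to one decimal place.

47.2°

Let the plane be z = a·x + b·y + c.
Pit 2−Pit 1: −1a + 294b = −126.4;  Pit 3−Pit 1: 125a + 83b = −159.8.
Solving gives a = −0.99069, b = −0.43330.
Gradient magnitude |∇z| = √(a² + b²) = √(0.98146 + 0.18775) = 1.08130.
True dip = arctan(1.08130) = 47.2°, dipping toward ENE (azimuth ≈ 066°).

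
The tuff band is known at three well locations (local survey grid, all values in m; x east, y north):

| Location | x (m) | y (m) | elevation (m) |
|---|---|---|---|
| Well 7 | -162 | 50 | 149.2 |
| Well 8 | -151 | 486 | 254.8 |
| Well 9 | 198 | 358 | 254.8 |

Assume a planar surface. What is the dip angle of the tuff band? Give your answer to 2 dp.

Let the plane be z = a·x + b·y + c.
Well 8−Well 7: 11a + 436b = 105.6;  Well 9−Well 7: 360a + 308b = 105.6.
Solving gives a = 0.08802, b = 0.23998.
Gradient magnitude |∇z| = √(a² + b²) = √(0.00775 + 0.05759) = 0.25561.
True dip = arctan(0.25561) = 14.34°, dipping toward SSW (azimuth ≈ 200°).

14.34°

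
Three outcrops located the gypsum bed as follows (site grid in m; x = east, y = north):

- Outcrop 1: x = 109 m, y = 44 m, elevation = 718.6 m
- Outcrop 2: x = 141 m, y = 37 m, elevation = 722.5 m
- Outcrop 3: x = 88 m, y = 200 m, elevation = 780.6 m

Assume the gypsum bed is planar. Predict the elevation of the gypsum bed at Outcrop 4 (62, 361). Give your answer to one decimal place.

Two edge vectors: Outcrop 1→Outcrop 2 = (32, -7, 3.9), Outcrop 1→Outcrop 3 = (-21, 156, 62).
Normal n = (Outcrop 1→Outcrop 2) × (Outcrop 1→Outcrop 3) = (-1042.4, -2065.9, 4845).
So ∂z/∂x = −n_x/n_z = 0.21515 and ∂z/∂y = −n_y/n_z = 0.42640.
Intercept c from Outcrop 1: 718.6 − 23.45 − 18.76 = 676.39.
At (62, 361): z = 13.3 + 153.9 + 676.39 = 843.7 m.

843.7 m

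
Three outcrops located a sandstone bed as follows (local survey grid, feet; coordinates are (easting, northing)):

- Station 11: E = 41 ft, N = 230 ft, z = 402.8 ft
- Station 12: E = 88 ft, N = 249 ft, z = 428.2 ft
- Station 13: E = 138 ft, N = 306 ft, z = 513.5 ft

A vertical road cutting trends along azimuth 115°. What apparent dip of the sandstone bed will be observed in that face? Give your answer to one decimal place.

Let the plane be z = a·E + b·N + c.
Station 12−Station 11: 47a + 19b = 25.4;  Station 13−Station 11: 97a + 76b = 110.7.
Solving gives a = −0.10000, b = 1.58421.
Unit vector along 115° is (sin 115°, cos 115°) = (0.9063, -0.4226).
Slope in that direction = a·(0.9063) + b·(-0.4226) = −0.76015.
Apparent dip = arctan|0.76015| = 37.2° (true dip is 57.8°, so apparent ≤ true as expected).

37.2°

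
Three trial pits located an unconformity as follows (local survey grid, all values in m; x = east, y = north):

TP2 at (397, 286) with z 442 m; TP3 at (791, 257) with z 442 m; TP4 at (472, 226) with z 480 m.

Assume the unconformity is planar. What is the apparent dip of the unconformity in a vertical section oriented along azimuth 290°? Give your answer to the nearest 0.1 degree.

Two edge vectors: TP2→TP3 = (394, -29, 0), TP2→TP4 = (75, -60, 38).
Normal n = (TP2→TP3) × (TP2→TP4) = (-1102, -14972, -21465).
So ∂z/∂x = −n_x/n_z = −0.05134 and ∂z/∂y = −n_y/n_z = −0.69751.
Unit vector along 290° is (sin 290°, cos 290°) = (-0.9397, 0.3420).
Slope in that direction = a·(-0.9397) + b·(0.3420) = −0.19032.
Apparent dip = arctan|0.19032| = 10.8° (true dip is 35.0°, so apparent ≤ true as expected).

10.8°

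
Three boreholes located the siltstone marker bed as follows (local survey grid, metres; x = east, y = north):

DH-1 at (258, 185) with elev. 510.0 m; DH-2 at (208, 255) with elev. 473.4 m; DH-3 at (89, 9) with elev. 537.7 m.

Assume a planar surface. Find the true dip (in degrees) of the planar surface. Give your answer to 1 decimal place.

Let the plane be z = a·x + b·y + c.
DH-2−DH-1: −50a + 70b = −36.6;  DH-3−DH-1: −169a − 176b = 27.7.
Solving gives a = 0.21825, b = −0.36696.
Gradient magnitude |∇z| = √(a² + b²) = √(0.04764 + 0.13466) = 0.42696.
True dip = arctan(0.42696) = 23.1°, dipping toward NNW (azimuth ≈ 329°).

23.1°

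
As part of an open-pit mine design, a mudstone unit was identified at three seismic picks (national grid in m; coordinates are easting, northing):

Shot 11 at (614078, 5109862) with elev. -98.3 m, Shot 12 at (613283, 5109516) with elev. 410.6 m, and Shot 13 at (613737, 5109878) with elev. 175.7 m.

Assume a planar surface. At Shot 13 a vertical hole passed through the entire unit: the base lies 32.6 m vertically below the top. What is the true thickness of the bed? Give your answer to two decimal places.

Two edge vectors: Shot 11→Shot 12 = (-795, -346, 508.9), Shot 11→Shot 13 = (-341, 16, 274).
Normal n = (Shot 11→Shot 12) × (Shot 11→Shot 13) = (-102946.4, 44295.1, -130706).
So ∂z/∂easting = −n_x/n_z = −0.78762 and ∂z/∂northing = −n_y/n_z = 0.33889.
|∇z| = √(a²+b²) = 0.85743, so dip δ = arctan(0.85743) = 40.61°.
True thickness = vertical thickness × cos δ = 32.6 × cos 40.61° = 24.75 m.

24.75 m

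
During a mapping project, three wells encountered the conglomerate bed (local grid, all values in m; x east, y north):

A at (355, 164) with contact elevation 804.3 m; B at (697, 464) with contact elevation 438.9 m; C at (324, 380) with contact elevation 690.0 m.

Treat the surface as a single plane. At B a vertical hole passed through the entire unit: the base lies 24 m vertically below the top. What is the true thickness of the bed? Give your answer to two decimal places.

Let the plane be z = a·x + b·y + c.
B−A: 342a + 300b = −365.4;  C−A: −31a + 216b = −114.3.
Solving gives a = −0.53668, b = −0.60619.
|∇z| = √(a²+b²) = 0.80962, so dip δ = arctan(0.80962) = 38.99°.
True thickness = vertical thickness × cos δ = 24 × cos 38.99° = 18.65 m.

18.65 m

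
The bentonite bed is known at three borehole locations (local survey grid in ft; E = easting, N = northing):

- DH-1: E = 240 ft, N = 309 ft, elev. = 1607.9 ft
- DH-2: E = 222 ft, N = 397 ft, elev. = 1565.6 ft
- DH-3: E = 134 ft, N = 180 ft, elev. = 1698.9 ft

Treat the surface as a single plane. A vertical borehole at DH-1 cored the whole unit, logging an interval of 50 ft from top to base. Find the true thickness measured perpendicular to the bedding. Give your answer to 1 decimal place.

43.5 ft

Let the plane be z = a·E + b·N + c.
DH-2−DH-1: −18a + 88b = −42.3;  DH-3−DH-1: −106a − 129b = 91.
Solving gives a = −0.21900, b = −0.52548.
|∇z| = √(a²+b²) = 0.56928, so dip δ = arctan(0.56928) = 29.65°.
True thickness = vertical thickness × cos δ = 50 × cos 29.65° = 43.5 ft.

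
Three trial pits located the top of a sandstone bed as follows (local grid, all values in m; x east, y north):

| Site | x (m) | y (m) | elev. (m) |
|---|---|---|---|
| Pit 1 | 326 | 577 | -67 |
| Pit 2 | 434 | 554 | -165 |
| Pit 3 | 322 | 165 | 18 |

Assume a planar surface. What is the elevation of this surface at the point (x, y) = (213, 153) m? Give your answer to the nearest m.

124 m

Let the plane be z = a·x + b·y + c.
Pit 2−Pit 1: 108a − 23b = −98;  Pit 3−Pit 1: −4a − 412b = 85.
Solving gives a = −0.94938, b = −0.19709.
Then c = -67 − a·326 − b·577 = 356.22.
At (213, 153): z = −202.2 − 30.2 + 356.22 = 123.8 m.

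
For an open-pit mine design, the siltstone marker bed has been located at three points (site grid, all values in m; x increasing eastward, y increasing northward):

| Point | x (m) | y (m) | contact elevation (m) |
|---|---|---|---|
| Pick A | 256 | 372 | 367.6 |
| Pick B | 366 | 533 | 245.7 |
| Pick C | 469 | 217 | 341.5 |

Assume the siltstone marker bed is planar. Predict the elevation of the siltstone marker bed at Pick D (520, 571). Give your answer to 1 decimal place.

Let the plane be z = a·x + b·y + c.
Pick B−Pick A: 110a + 161b = −121.9;  Pick C−Pick A: 213a − 155b = −26.1.
Solving gives a = −0.44985, b = −0.44979.
Then c = 367.6 − a·256 − b·372 = 650.08.
At (520, 571): z = −233.9 − 256.8 + 650.08 = 159.3 m.

159.3 m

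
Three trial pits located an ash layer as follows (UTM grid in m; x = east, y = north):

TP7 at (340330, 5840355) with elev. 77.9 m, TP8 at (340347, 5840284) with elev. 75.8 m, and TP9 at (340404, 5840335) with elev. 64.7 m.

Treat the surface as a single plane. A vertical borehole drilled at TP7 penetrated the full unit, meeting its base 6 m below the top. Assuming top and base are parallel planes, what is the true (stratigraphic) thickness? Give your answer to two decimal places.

Let the plane be z = a·x + b·y + c.
TP8−TP7: 17a − 71b = −2.1;  TP9−TP7: 74a − 20b = −13.2.
Solving gives a = −0.18217, b = −0.01404.
|∇z| = √(a²+b²) = 0.18271, so dip δ = arctan(0.18271) = 10.35°.
True thickness = vertical thickness × cos δ = 6 × cos 10.35° = 5.90 m.

5.90 m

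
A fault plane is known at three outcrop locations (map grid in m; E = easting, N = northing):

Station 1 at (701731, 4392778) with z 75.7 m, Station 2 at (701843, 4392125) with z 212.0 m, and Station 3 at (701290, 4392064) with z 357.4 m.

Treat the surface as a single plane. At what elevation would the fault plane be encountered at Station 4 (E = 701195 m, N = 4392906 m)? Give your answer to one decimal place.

Two edge vectors: Station 1→Station 2 = (112, -653, 136.3), Station 1→Station 3 = (-441, -714, 281.7).
Normal n = (Station 1→Station 2) × (Station 1→Station 3) = (-86631.9, -91658.7, -367941).
So ∂z/∂E = −n_x/n_z = −0.235450521 and ∂z/∂N = −n_y/n_z = −0.249112494.
Intercept c from Station 1: 75.7 + 165222.93 + 1094295.88 = 1259594.51.
At (701195, 4392906): z = −165096.7 − 1094327.8 + 1259594.51 = 170.0 m.

170.0 m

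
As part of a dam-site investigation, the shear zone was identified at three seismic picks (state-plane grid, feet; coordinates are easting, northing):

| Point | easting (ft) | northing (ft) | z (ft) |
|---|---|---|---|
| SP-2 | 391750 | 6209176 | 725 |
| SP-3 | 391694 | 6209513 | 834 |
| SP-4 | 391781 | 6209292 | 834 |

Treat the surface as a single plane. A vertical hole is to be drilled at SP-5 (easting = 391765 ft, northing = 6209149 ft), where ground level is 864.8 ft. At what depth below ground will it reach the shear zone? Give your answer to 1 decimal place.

Let the plane be z = a·easting + b·northing + c.
SP-3−SP-2: −56a + 337b = 109;  SP-4−SP-2: 31a + 116b = 109.
Solving gives a = 1.421767101, b = 0.559700171.
Then c = 725 − a·391750 − b·6209176 = −4031529.13.
At (391765, 6209149): z_contact = 556998.59 + 3475261.76 − 4031529.13 = 731.21 ft.
Depth below ground = 864.8 − 731.21 = 133.6 ft.

133.6 ft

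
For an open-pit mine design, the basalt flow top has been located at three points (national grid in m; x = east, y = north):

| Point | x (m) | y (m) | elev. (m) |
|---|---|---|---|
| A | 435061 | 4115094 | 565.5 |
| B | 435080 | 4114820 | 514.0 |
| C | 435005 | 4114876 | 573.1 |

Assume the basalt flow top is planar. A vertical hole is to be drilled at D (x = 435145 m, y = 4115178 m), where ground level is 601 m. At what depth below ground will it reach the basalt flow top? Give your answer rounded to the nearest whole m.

Let the plane be z = a·x + b·y + c.
B−A: 19a − 274b = −51.5;  C−A: −56a − 218b = 7.6.
Solving gives a = −0.68302371, b = 0.14059325.
Then c = 565.5 − a·435061 − b·4115094 = −280831.95.
At (435145, 4115178): z_contact = −297214.4 + 578566.2 − 280831.95 = 519.9 m.
Depth below ground = 601 − 519.9 = 81 m.

81 m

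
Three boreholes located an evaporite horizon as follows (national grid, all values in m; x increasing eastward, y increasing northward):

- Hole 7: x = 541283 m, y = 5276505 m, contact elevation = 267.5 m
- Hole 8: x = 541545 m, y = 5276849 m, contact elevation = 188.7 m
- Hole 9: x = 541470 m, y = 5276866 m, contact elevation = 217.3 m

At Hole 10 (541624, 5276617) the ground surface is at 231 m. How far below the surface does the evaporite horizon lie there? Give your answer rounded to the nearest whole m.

84 m

Let the plane be z = a·x + b·y + c.
Hole 8−Hole 7: 262a + 344b = −78.8;  Hole 9−Hole 7: 187a + 361b = −50.2.
Solving gives a = −0.36947181, b = 0.05233027.
Then c = 267.5 − a·541283 − b·5276505 = −75864.63.
At (541624, 5276617): z_contact = −200114.8 + 276126.8 − 75864.63 = 147.4 m.
Depth below ground = 231 − 147.4 = 84 m.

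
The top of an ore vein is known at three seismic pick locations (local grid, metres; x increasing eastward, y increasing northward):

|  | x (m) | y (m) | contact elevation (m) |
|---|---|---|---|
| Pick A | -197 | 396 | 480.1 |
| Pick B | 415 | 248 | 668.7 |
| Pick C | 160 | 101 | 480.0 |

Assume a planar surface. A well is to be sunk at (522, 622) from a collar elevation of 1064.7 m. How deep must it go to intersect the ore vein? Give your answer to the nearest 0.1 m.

152.0 m

Let the plane be z = a·x + b·y + c.
Pick B−Pick A: 612a − 148b = 188.6;  Pick C−Pick A: 357a − 295b = −0.1.
Solving gives a = 0.43579, b = 0.52772.
Then c = 480.1 − a·-197 − b·396 = 356.97.
At (522, 622): z_contact = 227.48 + 328.24 + 356.97 = 912.69 m.
Depth below ground = 1064.7 − 912.69 = 152.0 m.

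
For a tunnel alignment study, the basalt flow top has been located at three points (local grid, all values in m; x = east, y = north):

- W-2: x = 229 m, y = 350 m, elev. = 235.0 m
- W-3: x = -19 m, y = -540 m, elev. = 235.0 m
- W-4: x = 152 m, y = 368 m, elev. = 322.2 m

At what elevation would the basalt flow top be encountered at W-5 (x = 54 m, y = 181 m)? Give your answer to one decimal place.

Let the plane be z = a·x + b·y + c.
W-3−W-2: −248a − 890b = 0;  W-4−W-2: −77a + 18b = 87.2.
Solving gives a = −1.06321, b = 0.29627.
Then c = 235 − a·229 − b·350 = 374.78.
At (54, 181): z = −57.4 + 53.6 + 374.78 = 371.0 m.

371.0 m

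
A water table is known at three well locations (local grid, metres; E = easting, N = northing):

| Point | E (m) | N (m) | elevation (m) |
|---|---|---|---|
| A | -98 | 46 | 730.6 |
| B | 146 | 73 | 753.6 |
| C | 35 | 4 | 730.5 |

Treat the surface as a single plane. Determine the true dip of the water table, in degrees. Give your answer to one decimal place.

Two edge vectors: A→B = (244, 27, 23), A→C = (133, -42, -0.1).
Normal n = (A→B) × (A→C) = (963.3, 3083.4, -13839).
So ∂z/∂E = −n_x/n_z = 0.06961 and ∂z/∂N = −n_y/n_z = 0.22281.
Gradient magnitude |∇z| = √(a² + b²) = √(0.00485 + 0.04964) = 0.23343.
True dip = arctan(0.23343) = 13.1°, dipping toward SSW (azimuth ≈ 197°).

13.1°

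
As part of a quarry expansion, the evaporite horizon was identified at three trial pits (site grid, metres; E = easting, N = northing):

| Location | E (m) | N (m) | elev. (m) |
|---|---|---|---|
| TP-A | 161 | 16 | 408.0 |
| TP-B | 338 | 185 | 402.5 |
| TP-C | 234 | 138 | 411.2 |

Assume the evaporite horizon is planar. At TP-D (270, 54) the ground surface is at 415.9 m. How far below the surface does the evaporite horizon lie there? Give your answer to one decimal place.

18.2 m

Two edge vectors: TP-A→TP-B = (177, 169, -5.5), TP-A→TP-C = (73, 122, 3.2).
Normal n = (TP-A→TP-B) × (TP-A→TP-C) = (1211.8, -967.9, 9257).
So ∂z/∂E = −n_x/n_z = −0.13091 and ∂z/∂N = −n_y/n_z = 0.10456.
Intercept c from TP-A: 408 + 21.08 − 1.67 = 427.40.
At (270, 54): z_contact = −35.34 + 5.65 + 427.40 = 397.70 m.
Depth below ground = 415.9 − 397.70 = 18.2 m.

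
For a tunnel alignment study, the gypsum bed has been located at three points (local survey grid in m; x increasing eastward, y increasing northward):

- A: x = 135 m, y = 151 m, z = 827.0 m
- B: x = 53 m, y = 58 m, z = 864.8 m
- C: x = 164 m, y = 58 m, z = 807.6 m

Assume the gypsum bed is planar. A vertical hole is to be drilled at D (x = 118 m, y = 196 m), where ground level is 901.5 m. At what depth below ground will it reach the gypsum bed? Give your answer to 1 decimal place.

63.6 m

Let the plane be z = a·x + b·y + c.
B−A: −82a − 93b = 37.8;  C−A: 29a − 93b = −19.4.
Solving gives a = −0.51532, b = 0.04791.
Then c = 827 − a·135 − b·151 = 889.33.
At (118, 196): z_contact = −60.81 + 9.39 + 889.33 = 837.92 m.
Depth below ground = 901.5 − 837.92 = 63.6 m.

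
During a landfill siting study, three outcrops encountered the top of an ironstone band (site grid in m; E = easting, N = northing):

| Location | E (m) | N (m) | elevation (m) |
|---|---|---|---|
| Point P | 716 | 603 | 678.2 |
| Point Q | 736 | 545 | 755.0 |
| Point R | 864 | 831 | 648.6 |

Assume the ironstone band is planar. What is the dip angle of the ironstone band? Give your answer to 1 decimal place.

Two edge vectors: Point P→Point Q = (20, -58, 76.8), Point P→Point R = (148, 228, -29.6).
Normal n = (Point P→Point Q) × (Point P→Point R) = (-15793.6, 11958.4, 13144).
So ∂z/∂E = −n_x/n_z = 1.20158 and ∂z/∂N = −n_y/n_z = −0.90980.
Gradient magnitude |∇z| = √(a² + b²) = √(1.44380 + 0.82773) = 1.50716.
True dip = arctan(1.50716) = 56.4°, dipping toward NW (azimuth ≈ 307°).

56.4°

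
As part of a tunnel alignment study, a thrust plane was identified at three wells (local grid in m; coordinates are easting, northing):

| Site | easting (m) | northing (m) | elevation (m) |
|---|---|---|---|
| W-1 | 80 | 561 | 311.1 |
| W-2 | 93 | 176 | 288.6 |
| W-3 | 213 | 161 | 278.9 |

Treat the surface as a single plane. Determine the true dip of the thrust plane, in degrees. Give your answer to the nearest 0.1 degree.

Two edge vectors: W-1→W-2 = (13, -385, -22.5), W-1→W-3 = (133, -400, -32.2).
Normal n = (W-1→W-2) × (W-1→W-3) = (3397, -2573.9, 46005).
So ∂z/∂easting = −n_x/n_z = −0.07384 and ∂z/∂northing = −n_y/n_z = 0.05595.
Gradient magnitude |∇z| = √(a² + b²) = √(0.00545 + 0.00313) = 0.09264.
True dip = arctan(0.09264) = 5.3°, dipping toward SE (azimuth ≈ 127°).

5.3°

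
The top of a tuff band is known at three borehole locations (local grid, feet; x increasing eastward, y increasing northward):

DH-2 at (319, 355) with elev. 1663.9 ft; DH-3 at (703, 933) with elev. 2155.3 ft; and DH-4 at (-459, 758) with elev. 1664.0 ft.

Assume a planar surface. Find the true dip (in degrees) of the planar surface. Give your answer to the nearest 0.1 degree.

35.5°

Let the plane be z = a·x + b·y + c.
DH-3−DH-2: 384a + 578b = 491.4;  DH-4−DH-2: −778a + 403b = 0.1.
Solving gives a = 0.32754, b = 0.63257.
Gradient magnitude |∇z| = √(a² + b²) = √(0.10728 + 0.40014) = 0.71234.
True dip = arctan(0.71234) = 35.5°, dipping toward SSW (azimuth ≈ 207°).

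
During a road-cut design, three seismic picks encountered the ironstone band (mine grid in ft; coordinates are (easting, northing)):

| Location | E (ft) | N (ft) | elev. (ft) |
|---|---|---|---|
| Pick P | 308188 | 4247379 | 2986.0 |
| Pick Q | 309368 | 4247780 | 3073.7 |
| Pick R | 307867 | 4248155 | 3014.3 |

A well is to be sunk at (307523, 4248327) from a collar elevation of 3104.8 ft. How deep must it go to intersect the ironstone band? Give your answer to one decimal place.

Two edge vectors: Pick P→Pick Q = (1180, 401, 87.7), Pick P→Pick R = (-321, 776, 28.3).
Normal n = (Pick P→Pick Q) × (Pick P→Pick R) = (-56706.9, -61545.7, 1044401).
So ∂z/∂E = −n_x/n_z = 0.054296099 and ∂z/∂N = −n_y/n_z = 0.058929185.
Intercept c from Pick P: 2986 − 16733.41 − 250294.58 = −264041.99.
At (307523, 4248327): z_contact = 16697.30 + 250350.45 − 264041.99 = 3005.76 ft.
Depth below ground = 3104.8 − 3005.76 = 99.0 ft.

99.0 ft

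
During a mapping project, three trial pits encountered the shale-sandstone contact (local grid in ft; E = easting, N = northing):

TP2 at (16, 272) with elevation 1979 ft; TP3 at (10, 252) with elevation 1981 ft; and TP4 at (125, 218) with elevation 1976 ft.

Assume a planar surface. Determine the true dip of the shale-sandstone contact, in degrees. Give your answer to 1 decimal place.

Two edge vectors: TP2→TP3 = (-6, -20, 2), TP2→TP4 = (109, -54, -3).
Normal n = (TP2→TP3) × (TP2→TP4) = (168, 200, 2504).
So ∂z/∂E = −n_x/n_z = −0.06709 and ∂z/∂N = −n_y/n_z = −0.07987.
Gradient magnitude |∇z| = √(a² + b²) = √(0.00450 + 0.00638) = 0.10431.
True dip = arctan(0.10431) = 6.0°, dipping toward NE (azimuth ≈ 040°).

6.0°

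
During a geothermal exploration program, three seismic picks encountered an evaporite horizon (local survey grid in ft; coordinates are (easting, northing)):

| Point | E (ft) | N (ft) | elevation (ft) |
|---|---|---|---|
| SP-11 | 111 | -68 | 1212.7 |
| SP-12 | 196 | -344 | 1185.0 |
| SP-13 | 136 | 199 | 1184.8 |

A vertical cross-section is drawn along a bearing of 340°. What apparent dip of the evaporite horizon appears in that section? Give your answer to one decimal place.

Two edge vectors: SP-11→SP-12 = (85, -276, -27.7), SP-11→SP-13 = (25, 267, -27.9).
Normal n = (SP-11→SP-12) × (SP-11→SP-13) = (15096.3, 1679, 29595).
So ∂z/∂E = −n_x/n_z = −0.51010 and ∂z/∂N = −n_y/n_z = −0.05673.
Unit vector along 340° is (sin 340°, cos 340°) = (-0.3420, 0.9397).
Slope in that direction = a·(-0.3420) + b·(0.9397) = 0.12115.
Apparent dip = arctan|0.12115| = 6.9° (true dip is 27.2°, so apparent ≤ true as expected).

6.9°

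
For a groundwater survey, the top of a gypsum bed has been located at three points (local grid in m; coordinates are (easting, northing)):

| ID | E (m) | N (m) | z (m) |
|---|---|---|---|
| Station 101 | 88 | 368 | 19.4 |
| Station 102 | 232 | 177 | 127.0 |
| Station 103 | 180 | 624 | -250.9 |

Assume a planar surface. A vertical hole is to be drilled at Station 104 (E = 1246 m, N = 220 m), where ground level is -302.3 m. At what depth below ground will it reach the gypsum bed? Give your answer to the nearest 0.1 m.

Two edge vectors: Station 101→Station 102 = (144, -191, 107.6), Station 101→Station 103 = (92, 256, -270.3).
Normal n = (Station 101→Station 102) × (Station 101→Station 103) = (24081.7, 48822.4, 54436).
So ∂z/∂E = −n_x/n_z = −0.442386 and ∂z/∂N = −n_y/n_z = −0.896877.
Intercept c from Station 101: 19.4 + 38.93 + 330.05 = 388.38.
At (1246, 220): z_contact = −551.21 − 197.31 + 388.38 = -360.14 m.
Depth below ground = -302.3 − (-360.14) = 57.8 m.

57.8 m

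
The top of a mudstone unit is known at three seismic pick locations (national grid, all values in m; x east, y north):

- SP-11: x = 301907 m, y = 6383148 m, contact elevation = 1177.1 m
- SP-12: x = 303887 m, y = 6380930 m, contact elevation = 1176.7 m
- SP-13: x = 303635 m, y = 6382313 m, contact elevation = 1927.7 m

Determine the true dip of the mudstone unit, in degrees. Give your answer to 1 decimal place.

Let the plane be z = a·x + b·y + c.
SP-12−SP-11: 1980a − 2218b = −0.4;  SP-13−SP-11: 1728a − 835b = 750.6.
Solving gives a = 0.76405, b = 0.68224.
Gradient magnitude |∇z| = √(a² + b²) = √(0.58377 + 0.46545) = 1.02431.
True dip = arctan(1.02431) = 45.7°, dipping toward SW (azimuth ≈ 228°).

45.7°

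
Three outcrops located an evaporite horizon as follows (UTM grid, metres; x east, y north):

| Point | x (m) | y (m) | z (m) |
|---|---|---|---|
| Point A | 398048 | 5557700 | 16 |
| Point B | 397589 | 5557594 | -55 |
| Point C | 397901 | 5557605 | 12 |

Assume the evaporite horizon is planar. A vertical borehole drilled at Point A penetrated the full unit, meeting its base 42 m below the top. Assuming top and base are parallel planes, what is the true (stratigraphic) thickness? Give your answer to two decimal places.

39.25 m

Two edge vectors: Point A→Point B = (-459, -106, -71), Point A→Point C = (-147, -95, -4).
Normal n = (Point A→Point B) × (Point A→Point C) = (-6321, 8601, 28023).
So ∂z/∂x = −n_x/n_z = 0.22556 and ∂z/∂y = −n_y/n_z = −0.30693.
|∇z| = √(a²+b²) = 0.38090, so dip δ = arctan(0.38090) = 20.85°.
True thickness = vertical thickness × cos δ = 42 × cos 20.85° = 39.25 m.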